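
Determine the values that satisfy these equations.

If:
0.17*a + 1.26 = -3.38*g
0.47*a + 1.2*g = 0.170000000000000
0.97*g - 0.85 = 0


Then:
No Solution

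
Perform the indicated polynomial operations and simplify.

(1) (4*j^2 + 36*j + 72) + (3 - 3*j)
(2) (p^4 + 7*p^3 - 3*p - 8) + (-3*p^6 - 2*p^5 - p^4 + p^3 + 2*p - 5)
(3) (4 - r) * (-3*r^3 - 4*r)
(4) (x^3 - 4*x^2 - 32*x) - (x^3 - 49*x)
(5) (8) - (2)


(1) = 4*j^2 + 33*j + 75
(2) = -3*p^6 - 2*p^5 + 8*p^3 - p - 13
(3) = 3*r^4 - 12*r^3 + 4*r^2 - 16*r
(4) = -4*x^2 + 17*x
(5) = 6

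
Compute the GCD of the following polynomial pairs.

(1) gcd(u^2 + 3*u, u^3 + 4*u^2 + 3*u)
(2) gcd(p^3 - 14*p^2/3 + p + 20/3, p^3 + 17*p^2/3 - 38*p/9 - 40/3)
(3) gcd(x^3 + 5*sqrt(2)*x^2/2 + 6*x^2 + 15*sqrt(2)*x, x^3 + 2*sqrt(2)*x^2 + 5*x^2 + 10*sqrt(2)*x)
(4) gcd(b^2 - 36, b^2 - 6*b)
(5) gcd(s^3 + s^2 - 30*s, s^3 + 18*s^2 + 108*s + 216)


(1) = gcd(u*(u + 3), u*(u + 1)*(u + 3)) = u^2 + 3*u
(2) = gcd((p - 4)*(p - 5/3)*(p + 1), (p - 5/3)*(p + 4/3)*(p + 6)) = p - 5/3
(3) = x
(4) = gcd((b - 6)*(b + 6), b*(b - 6)) = b - 6
(5) = gcd(s*(s - 5)*(s + 6), (s + 6)^3) = s + 6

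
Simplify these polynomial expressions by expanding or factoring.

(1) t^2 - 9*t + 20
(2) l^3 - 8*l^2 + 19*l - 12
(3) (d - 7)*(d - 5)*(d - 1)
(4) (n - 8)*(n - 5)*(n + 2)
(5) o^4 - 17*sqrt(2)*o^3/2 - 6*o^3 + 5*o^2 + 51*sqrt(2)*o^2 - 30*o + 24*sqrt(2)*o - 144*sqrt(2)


(1) = (t - 5)*(t - 4)
(2) = (l - 4)*(l - 3)*(l - 1)
(3) = d^3 - 13*d^2 + 47*d - 35
(4) = n^3 - 11*n^2 + 14*n + 80
(5) = (o - 6)*(o - 8*sqrt(2))*(o - 3*sqrt(2)/2)*(o + sqrt(2))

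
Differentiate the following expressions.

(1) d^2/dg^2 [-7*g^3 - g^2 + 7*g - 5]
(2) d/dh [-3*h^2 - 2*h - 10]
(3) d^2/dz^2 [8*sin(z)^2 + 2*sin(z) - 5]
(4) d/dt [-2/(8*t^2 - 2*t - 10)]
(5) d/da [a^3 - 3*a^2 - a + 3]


(1) = -42*g - 2
(2) = -6*h - 2
(3) = -2*sin(z) + 16*cos(2*z)
(4) = (8*t - 1)/(-4*t^2 + t + 5)^2
(5) = 3*a^2 - 6*a - 1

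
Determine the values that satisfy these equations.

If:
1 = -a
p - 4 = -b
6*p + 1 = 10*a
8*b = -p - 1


Then:
No Solution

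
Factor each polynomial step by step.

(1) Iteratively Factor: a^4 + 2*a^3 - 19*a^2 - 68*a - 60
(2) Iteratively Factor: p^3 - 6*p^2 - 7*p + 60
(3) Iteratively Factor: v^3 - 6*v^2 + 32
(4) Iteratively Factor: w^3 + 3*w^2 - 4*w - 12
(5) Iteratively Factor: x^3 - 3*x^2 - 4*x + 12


(1) = (a + 2)*(a^3 - 19*a - 30) = (a - 5)*(a + 2)*(a^2 + 5*a + 6) = (a - 5)*(a + 2)^2*(a + 3)
(2) = (p - 5)*(p^2 - p - 12) = (p - 5)*(p + 3)*(p - 4)
(3) = (v - 4)*(v^2 - 2*v - 8) = (v - 4)^2*(v + 2)
(4) = (w - 2)*(w^2 + 5*w + 6) = (w - 2)*(w + 3)*(w + 2)
(5) = (x - 2)*(x^2 - x - 6) = (x - 2)*(x + 2)*(x - 3)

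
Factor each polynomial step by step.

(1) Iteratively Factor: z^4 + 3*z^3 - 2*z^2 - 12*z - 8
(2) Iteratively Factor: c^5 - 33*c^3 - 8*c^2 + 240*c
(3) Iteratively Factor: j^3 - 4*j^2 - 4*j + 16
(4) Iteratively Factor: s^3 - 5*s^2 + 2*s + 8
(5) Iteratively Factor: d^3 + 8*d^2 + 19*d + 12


(1) = (z + 2)*(z^3 + z^2 - 4*z - 4) = (z + 2)^2*(z^2 - z - 2) = (z - 2)*(z + 2)^2*(z + 1)
(2) = (c - 3)*(c^4 + 3*c^3 - 24*c^2 - 80*c) = (c - 3)*(c + 4)*(c^3 - c^2 - 20*c) = (c - 5)*(c - 3)*(c + 4)*(c^2 + 4*c) = (c - 5)*(c - 3)*(c + 4)^2*(c)
(3) = (j - 4)*(j^2 - 4) = (j - 4)*(j + 2)*(j - 2)
(4) = (s - 2)*(s^2 - 3*s - 4) = (s - 4)*(s - 2)*(s + 1)
(5) = (d + 4)*(d^2 + 4*d + 3) = (d + 3)*(d + 4)*(d + 1)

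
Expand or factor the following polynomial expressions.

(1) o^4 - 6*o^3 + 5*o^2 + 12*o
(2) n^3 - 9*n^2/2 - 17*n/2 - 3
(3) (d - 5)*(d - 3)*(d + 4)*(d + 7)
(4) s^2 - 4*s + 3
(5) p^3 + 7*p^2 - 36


(1) = o*(o - 4)*(o - 3)*(o + 1)
(2) = (n - 6)*(n + 1/2)*(n + 1)
(3) = d^4 + 3*d^3 - 45*d^2 - 59*d + 420
(4) = (s - 3)*(s - 1)
(5) = (p - 2)*(p + 3)*(p + 6)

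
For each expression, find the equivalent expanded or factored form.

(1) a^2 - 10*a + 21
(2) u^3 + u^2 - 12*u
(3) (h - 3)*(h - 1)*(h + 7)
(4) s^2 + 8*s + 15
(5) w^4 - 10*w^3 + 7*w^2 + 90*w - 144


(1) = (a - 7)*(a - 3)
(2) = u*(u - 3)*(u + 4)
(3) = h^3 + 3*h^2 - 25*h + 21
(4) = (s + 3)*(s + 5)
(5) = (w - 8)*(w - 3)*(w - 2)*(w + 3)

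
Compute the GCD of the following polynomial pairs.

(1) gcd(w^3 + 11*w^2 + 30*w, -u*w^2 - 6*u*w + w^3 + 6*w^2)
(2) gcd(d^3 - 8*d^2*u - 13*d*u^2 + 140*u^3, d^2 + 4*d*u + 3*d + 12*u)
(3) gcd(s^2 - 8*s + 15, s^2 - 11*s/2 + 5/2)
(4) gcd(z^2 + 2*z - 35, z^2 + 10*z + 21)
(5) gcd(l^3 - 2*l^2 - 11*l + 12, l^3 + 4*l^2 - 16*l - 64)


(1) = gcd(w*(w + 5)*(w + 6), w*(-u + w)*(w + 6)) = w^2 + 6*w
(2) = d + 4*u
(3) = gcd((s - 5)*(s - 3), (s - 5)*(s - 1/2)) = s - 5
(4) = gcd((z - 5)*(z + 7), (z + 3)*(z + 7)) = z + 7
(5) = gcd((l - 4)*(l - 1)*(l + 3), (l - 4)*(l + 4)^2) = l - 4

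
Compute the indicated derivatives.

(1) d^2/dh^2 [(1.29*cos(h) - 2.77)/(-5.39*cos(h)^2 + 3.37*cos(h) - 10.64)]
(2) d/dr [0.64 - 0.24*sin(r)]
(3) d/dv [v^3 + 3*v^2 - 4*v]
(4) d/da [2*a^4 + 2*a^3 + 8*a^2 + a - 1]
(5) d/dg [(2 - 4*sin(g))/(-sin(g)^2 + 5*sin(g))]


(1) = (0.0724591625*(1 - cos(h)^2)^2 - 0.0090984345*cos(h)^5 + 0.0893147744*cos(h)^3 - 0.130161363*cos(h)^2 - 0.0458141474*cos(h) + 0.011858168)/(-0.3362445415*cos(h)^2 + 0.2102308172*cos(h) - 0.6637554585)^3
(2) = -0.24*cos(r)
(3) = 3*v^2 + 6*v - 4
(4) = 8*a^3 + 6*a^2 + 16*a + 1
(5) = 2*(2*sin(g) + cos(2*g) - 6)*cos(g)/((sin(g) - 5)^2*sin(g)^2)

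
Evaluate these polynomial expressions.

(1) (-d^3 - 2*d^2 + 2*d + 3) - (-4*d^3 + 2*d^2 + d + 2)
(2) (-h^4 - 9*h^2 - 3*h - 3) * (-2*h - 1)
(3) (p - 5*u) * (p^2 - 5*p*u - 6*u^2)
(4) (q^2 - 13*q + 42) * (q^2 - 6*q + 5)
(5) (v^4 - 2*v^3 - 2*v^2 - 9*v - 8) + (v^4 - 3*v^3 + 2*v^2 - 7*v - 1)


(1) = 3*d^3 - 4*d^2 + d + 1
(2) = 2*h^5 + h^4 + 18*h^3 + 15*h^2 + 9*h + 3
(3) = p^3 - 10*p^2*u + 19*p*u^2 + 30*u^3
(4) = q^4 - 19*q^3 + 125*q^2 - 317*q + 210
(5) = 2*v^4 - 5*v^3 - 16*v - 9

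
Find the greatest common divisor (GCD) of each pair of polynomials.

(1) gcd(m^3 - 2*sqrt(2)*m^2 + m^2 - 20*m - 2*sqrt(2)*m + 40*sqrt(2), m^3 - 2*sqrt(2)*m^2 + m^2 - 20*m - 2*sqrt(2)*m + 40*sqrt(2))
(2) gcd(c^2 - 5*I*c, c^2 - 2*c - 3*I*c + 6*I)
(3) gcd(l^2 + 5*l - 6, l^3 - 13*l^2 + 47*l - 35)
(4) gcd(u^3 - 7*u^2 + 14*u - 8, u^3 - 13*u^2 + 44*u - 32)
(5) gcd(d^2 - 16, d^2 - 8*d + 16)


(1) = m^3 + m^2*(1 - 2*sqrt(2)) + m*(-20 - 2*sqrt(2)) + 40*sqrt(2)
(2) = 1
(3) = l - 1
(4) = gcd((u - 4)*(u - 2)*(u - 1), (u - 8)*(u - 4)*(u - 1)) = u^2 - 5*u + 4
(5) = d - 4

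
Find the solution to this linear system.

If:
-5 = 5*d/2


Then:
d = -2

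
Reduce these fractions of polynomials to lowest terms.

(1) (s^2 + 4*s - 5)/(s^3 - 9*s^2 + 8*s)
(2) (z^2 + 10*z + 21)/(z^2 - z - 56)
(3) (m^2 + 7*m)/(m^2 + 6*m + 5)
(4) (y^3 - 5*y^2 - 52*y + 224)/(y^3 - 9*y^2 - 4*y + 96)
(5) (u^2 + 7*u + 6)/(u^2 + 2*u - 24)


(1) = (s + 5)/(s^2 - 8*s)
(2) = (z + 3)/(z - 8)
(3) = (m^2 + 7*m)/(m^2 + 6*m + 5)
(4) = (y + 7)/(y + 3)
(5) = (u + 1)/(u - 4)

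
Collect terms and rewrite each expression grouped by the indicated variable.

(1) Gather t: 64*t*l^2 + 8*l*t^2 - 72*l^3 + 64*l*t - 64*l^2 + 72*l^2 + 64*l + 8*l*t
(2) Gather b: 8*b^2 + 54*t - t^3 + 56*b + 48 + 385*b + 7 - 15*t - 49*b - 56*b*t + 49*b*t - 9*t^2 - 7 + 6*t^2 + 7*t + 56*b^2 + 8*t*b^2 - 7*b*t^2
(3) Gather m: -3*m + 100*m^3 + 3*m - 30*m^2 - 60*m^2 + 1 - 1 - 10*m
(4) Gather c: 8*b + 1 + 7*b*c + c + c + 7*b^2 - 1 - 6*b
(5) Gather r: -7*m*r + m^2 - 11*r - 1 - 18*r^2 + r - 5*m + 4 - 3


(1) = -72*l^3 + 8*l^2 + 8*l*t^2 + 64*l + t*(64*l^2 + 72*l)
(2) = b^2*(8*t + 64) + b*(-7*t^2 - 7*t + 392) - t^3 - 3*t^2 + 46*t + 48
(3) = 100*m^3 - 90*m^2 - 10*m
(4) = 7*b^2 + 2*b + c*(7*b + 2)
(5) = m^2 - 5*m - 18*r^2 + r*(-7*m - 10)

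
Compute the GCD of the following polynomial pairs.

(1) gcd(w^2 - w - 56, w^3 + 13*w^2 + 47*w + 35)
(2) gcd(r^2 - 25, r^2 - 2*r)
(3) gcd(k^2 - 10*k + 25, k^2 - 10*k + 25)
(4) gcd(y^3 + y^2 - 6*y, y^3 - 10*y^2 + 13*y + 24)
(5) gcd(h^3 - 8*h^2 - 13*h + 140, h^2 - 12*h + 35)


(1) = gcd((w - 8)*(w + 7), (w + 1)*(w + 5)*(w + 7)) = w + 7
(2) = gcd((r - 5)*(r + 5), r*(r - 2)) = 1
(3) = gcd((k - 5)^2, (k - 5)^2) = k^2 - 10*k + 25
(4) = gcd(y*(y - 2)*(y + 3), (y - 8)*(y - 3)*(y + 1)) = 1
(5) = h^2 - 12*h + 35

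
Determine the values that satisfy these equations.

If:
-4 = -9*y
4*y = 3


Then:
No Solution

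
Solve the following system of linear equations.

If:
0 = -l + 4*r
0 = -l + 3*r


Then:
l = 0
r = 0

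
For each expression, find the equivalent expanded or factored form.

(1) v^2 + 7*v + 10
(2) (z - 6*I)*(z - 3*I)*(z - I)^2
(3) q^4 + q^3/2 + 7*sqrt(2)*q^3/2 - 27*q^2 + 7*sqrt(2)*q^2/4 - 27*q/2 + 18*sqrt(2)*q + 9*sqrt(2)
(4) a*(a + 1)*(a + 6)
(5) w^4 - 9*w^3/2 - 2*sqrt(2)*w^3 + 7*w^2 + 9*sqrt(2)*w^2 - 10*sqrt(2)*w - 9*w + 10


(1) = (v + 2)*(v + 5)
(2) = z^4 - 11*I*z^3 - 37*z^2 + 45*I*z + 18
(3) = (q + 1/2)*(q - 3*sqrt(2)/2)*(q - sqrt(2))*(q + 6*sqrt(2))
(4) = a^3 + 7*a^2 + 6*a
(5) = (w - 5/2)*(w - 2)*(w - sqrt(2))^2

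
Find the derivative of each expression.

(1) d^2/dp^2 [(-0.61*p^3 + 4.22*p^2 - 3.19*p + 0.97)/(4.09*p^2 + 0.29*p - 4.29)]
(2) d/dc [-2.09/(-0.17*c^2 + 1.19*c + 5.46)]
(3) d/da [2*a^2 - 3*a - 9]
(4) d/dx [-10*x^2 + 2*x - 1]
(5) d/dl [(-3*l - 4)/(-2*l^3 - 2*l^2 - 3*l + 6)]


(1) = (-138.244806*p^3 + 546.1782*p^2 - 396.288258*p + 181.595834)/(68.417929*p^6 + 14.553447*p^5 - 214.25874*p^4 - 30.505825*p^3 + 224.73594*p^2 + 16.011567*p - 78.953589)
(2) = (2.4871 - 0.7106*c)/(-0.17*c^2 + 1.19*c + 5.46)^2
(3) = 4*a - 3
(4) = 2 - 20*x
(5) = (6*l^3 + 6*l^2 + 9*l - (3*l + 4)*(6*l^2 + 4*l + 3) - 18)/(2*l^3 + 2*l^2 + 3*l - 6)^2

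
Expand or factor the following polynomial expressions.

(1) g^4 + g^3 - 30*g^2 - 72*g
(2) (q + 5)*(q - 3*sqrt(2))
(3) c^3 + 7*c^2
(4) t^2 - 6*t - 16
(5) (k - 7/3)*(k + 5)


(1) = g*(g - 6)*(g + 3)*(g + 4)
(2) = q^2 - 3*sqrt(2)*q + 5*q - 15*sqrt(2)
(3) = c^2*(c + 7)
(4) = (t - 8)*(t + 2)
(5) = k^2 + 8*k/3 - 35/3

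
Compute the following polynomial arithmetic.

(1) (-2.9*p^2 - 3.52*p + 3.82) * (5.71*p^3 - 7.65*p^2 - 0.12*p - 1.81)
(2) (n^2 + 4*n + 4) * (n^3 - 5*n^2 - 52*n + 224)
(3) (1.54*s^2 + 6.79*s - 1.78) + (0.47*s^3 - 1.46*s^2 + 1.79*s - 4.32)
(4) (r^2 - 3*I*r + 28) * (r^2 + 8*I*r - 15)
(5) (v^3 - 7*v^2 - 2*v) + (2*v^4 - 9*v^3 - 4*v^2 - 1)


(1) = -16.559*p^5 + 2.0858*p^4 + 49.0882*p^3 - 23.5516*p^2 + 5.9128*p - 6.9142
(2) = n^5 - n^4 - 68*n^3 - 4*n^2 + 688*n + 896
(3) = 0.47*s^3 + 0.08*s^2 + 8.58*s - 6.1
(4) = r^4 + 5*I*r^3 + 37*r^2 + 269*I*r - 420
(5) = 2*v^4 - 8*v^3 - 11*v^2 - 2*v - 1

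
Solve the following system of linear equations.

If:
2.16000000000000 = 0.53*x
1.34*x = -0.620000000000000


Then:
No Solution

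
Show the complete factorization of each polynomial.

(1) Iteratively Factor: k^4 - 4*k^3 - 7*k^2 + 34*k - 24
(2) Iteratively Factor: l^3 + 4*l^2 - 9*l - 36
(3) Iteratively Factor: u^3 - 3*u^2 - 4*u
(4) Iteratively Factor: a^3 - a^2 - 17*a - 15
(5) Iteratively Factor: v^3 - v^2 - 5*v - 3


(1) = (k - 4)*(k^3 - 7*k + 6) = (k - 4)*(k - 1)*(k^2 + k - 6) = (k - 4)*(k - 1)*(k + 3)*(k - 2)
(2) = (l + 4)*(l^2 - 9) = (l - 3)*(l + 4)*(l + 3)
(3) = (u)*(u^2 - 3*u - 4) = u*(u + 1)*(u - 4)
(4) = (a + 3)*(a^2 - 4*a - 5) = (a + 1)*(a + 3)*(a - 5)
(5) = (v + 1)*(v^2 - 2*v - 3) = (v + 1)^2*(v - 3)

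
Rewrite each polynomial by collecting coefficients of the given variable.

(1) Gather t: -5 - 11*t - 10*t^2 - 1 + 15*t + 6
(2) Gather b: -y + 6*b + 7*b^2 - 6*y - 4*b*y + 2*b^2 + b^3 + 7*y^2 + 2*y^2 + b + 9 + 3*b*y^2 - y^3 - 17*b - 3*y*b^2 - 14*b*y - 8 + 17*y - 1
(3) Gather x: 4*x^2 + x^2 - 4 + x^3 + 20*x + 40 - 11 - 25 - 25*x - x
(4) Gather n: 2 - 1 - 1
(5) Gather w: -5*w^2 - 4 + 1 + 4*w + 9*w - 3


(1) = -10*t^2 + 4*t
(2) = b^3 + b^2*(9 - 3*y) + b*(3*y^2 - 18*y - 10) - y^3 + 9*y^2 + 10*y
(3) = x^3 + 5*x^2 - 6*x
(4) = 0
(5) = -5*w^2 + 13*w - 6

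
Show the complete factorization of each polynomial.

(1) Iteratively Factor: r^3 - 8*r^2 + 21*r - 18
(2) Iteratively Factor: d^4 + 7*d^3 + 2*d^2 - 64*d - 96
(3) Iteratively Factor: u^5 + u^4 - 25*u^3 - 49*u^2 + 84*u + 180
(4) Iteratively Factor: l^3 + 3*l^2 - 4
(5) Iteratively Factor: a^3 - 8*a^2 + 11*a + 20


(1) = (r - 3)*(r^2 - 5*r + 6) = (r - 3)^2*(r - 2)
(2) = (d - 3)*(d^3 + 10*d^2 + 32*d + 32) = (d - 3)*(d + 4)*(d^2 + 6*d + 8) = (d - 3)*(d + 4)^2*(d + 2)
(3) = (u - 5)*(u^4 + 6*u^3 + 5*u^2 - 24*u - 36) = (u - 5)*(u + 3)*(u^3 + 3*u^2 - 4*u - 12) = (u - 5)*(u + 2)*(u + 3)*(u^2 + u - 6) = (u - 5)*(u + 2)*(u + 3)^2*(u - 2)
(4) = (l + 2)*(l^2 + l - 2) = (l - 1)*(l + 2)*(l + 2)
(5) = (a - 4)*(a^2 - 4*a - 5) = (a - 5)*(a - 4)*(a + 1)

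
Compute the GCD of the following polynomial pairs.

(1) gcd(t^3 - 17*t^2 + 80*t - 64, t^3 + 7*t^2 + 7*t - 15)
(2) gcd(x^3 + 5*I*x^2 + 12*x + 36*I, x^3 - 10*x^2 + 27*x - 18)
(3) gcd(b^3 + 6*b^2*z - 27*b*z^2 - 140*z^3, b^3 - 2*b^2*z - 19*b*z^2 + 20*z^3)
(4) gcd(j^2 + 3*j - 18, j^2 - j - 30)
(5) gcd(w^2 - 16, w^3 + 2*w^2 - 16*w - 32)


(1) = t - 1
(2) = 1
(3) = -b^2 + b*z + 20*z^2
(4) = gcd((j - 3)*(j + 6), (j - 6)*(j + 5)) = 1
(5) = w^2 - 16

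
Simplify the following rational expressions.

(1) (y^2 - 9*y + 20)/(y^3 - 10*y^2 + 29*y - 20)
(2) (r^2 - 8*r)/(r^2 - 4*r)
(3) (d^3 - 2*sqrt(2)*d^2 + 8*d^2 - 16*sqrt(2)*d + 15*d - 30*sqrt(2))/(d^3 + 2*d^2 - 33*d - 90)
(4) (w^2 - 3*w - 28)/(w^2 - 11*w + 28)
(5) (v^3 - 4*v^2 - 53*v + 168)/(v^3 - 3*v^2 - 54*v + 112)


(1) = 1/(y - 1)
(2) = (r - 8)/(r - 4)
(3) = (d - 2*sqrt(2))/(d - 6)
(4) = (w + 4)/(w - 4)
(5) = (v - 3)/(v - 2)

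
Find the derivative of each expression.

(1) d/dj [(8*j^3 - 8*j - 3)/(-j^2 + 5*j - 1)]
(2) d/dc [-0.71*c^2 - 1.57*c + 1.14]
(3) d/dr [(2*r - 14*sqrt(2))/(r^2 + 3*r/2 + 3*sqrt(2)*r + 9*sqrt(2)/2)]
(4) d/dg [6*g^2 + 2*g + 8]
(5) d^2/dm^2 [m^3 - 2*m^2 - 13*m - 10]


(1) = (-8*j^4 + 80*j^3 - 32*j^2 - 6*j + 23)/(j^4 - 10*j^3 + 27*j^2 - 10*j + 1)
(2) = -1.42*c - 1.57
(3) = 4*(2*r^2 + 3*r + 6*sqrt(2)*r - (r - 7*sqrt(2))*(4*r + 3 + 6*sqrt(2)) + 9*sqrt(2))/(2*r^2 + 3*r + 6*sqrt(2)*r + 9*sqrt(2))^2
(4) = 12*g + 2
(5) = 6*m - 4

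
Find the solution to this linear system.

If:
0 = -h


Then:
h = 0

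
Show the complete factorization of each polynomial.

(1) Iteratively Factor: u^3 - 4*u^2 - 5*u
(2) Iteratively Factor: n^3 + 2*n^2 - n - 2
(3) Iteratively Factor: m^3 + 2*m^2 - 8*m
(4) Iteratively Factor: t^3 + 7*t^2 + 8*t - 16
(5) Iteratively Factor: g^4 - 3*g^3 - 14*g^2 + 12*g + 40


(1) = (u + 1)*(u^2 - 5*u) = (u - 5)*(u + 1)*(u)
(2) = (n + 1)*(n^2 + n - 2) = (n - 1)*(n + 1)*(n + 2)
(3) = (m - 2)*(m^2 + 4*m) = m*(m - 2)*(m + 4)
(4) = (t + 4)*(t^2 + 3*t - 4) = (t + 4)^2*(t - 1)
(5) = (g + 2)*(g^3 - 5*g^2 - 4*g + 20) = (g - 2)*(g + 2)*(g^2 - 3*g - 10) = (g - 5)*(g - 2)*(g + 2)*(g + 2)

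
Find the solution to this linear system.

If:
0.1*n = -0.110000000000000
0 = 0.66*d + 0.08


Then:
d = -0.12
n = -1.10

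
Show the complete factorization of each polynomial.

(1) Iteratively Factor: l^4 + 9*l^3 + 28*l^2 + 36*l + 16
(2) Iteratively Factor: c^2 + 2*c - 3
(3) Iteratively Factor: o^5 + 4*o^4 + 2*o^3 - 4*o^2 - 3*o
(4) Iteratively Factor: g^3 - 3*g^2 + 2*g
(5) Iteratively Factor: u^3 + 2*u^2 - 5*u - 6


(1) = (l + 1)*(l^3 + 8*l^2 + 20*l + 16) = (l + 1)*(l + 4)*(l^2 + 4*l + 4) = (l + 1)*(l + 2)*(l + 4)*(l + 2)
(2) = (c + 3)*(c - 1)
(3) = (o + 1)*(o^4 + 3*o^3 - o^2 - 3*o) = (o + 1)^2*(o^3 + 2*o^2 - 3*o) = o*(o + 1)^2*(o^2 + 2*o - 3) = o*(o + 1)^2*(o + 3)*(o - 1)
(4) = (g - 1)*(g^2 - 2*g) = g*(g - 1)*(g - 2)
(5) = (u + 1)*(u^2 + u - 6) = (u + 1)*(u + 3)*(u - 2)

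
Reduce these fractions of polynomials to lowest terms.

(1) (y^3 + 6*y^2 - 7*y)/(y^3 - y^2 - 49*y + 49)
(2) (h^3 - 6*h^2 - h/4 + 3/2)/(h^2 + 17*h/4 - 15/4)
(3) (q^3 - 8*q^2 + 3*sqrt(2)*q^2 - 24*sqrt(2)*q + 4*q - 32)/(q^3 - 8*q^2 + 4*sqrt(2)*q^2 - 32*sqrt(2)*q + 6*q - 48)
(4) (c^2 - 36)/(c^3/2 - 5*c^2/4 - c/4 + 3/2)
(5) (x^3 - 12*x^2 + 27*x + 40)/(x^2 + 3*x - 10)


(1) = y/(y - 7)
(2) = (4*h^3 - 24*h^2 - h + 6)/(4*h^2 + 17*h - 15)
(3) = (q + 2*sqrt(2))/(q + 3*sqrt(2))
(4) = (4*c^2 - 144)/(2*c^3 - 5*c^2 - c + 6)
(5) = (x^3 - 12*x^2 + 27*x + 40)/(x^2 + 3*x - 10)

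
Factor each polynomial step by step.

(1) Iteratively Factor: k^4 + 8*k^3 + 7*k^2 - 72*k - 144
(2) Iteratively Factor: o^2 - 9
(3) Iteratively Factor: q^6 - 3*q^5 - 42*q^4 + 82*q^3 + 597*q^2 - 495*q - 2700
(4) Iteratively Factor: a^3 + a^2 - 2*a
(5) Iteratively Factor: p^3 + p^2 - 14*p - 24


(1) = (k - 3)*(k^3 + 11*k^2 + 40*k + 48) = (k - 3)*(k + 4)*(k^2 + 7*k + 12) = (k - 3)*(k + 3)*(k + 4)*(k + 4)
(2) = (o + 3)*(o - 3)
(3) = (q + 3)*(q^5 - 6*q^4 - 24*q^3 + 154*q^2 + 135*q - 900) = (q - 3)*(q + 3)*(q^4 - 3*q^3 - 33*q^2 + 55*q + 300) = (q - 3)*(q + 3)^2*(q^3 - 6*q^2 - 15*q + 100) = (q - 5)*(q - 3)*(q + 3)^2*(q^2 - q - 20) = (q - 5)^2*(q - 3)*(q + 3)^2*(q + 4)
(4) = (a + 2)*(a^2 - a) = a*(a + 2)*(a - 1)
(5) = (p + 3)*(p^2 - 2*p - 8) = (p + 2)*(p + 3)*(p - 4)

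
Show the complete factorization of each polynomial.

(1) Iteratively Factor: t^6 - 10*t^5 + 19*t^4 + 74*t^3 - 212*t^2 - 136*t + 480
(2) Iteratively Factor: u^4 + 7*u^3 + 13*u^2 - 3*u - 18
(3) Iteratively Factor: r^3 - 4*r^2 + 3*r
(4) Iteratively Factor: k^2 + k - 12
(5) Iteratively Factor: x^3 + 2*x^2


(1) = (t - 4)*(t^5 - 6*t^4 - 5*t^3 + 54*t^2 + 4*t - 120) = (t - 4)*(t + 2)*(t^4 - 8*t^3 + 11*t^2 + 32*t - 60) = (t - 4)*(t + 2)^2*(t^3 - 10*t^2 + 31*t - 30) = (t - 4)*(t - 3)*(t + 2)^2*(t^2 - 7*t + 10) = (t - 4)*(t - 3)*(t - 2)*(t + 2)^2*(t - 5)
(2) = (u + 3)*(u^3 + 4*u^2 + u - 6) = (u + 3)^2*(u^2 + u - 2) = (u + 2)*(u + 3)^2*(u - 1)
(3) = (r - 3)*(r^2 - r) = r*(r - 3)*(r - 1)
(4) = (k + 4)*(k - 3)
(5) = (x + 2)*(x^2) = x*(x + 2)*(x)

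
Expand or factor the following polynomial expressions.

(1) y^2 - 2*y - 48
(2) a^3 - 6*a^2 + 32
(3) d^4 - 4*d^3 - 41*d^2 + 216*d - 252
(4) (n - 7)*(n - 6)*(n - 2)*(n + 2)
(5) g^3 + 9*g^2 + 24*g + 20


(1) = (y - 8)*(y + 6)
(2) = (a - 4)^2*(a + 2)
(3) = (d - 6)*(d - 3)*(d - 2)*(d + 7)
(4) = n^4 - 13*n^3 + 38*n^2 + 52*n - 168
(5) = (g + 2)^2*(g + 5)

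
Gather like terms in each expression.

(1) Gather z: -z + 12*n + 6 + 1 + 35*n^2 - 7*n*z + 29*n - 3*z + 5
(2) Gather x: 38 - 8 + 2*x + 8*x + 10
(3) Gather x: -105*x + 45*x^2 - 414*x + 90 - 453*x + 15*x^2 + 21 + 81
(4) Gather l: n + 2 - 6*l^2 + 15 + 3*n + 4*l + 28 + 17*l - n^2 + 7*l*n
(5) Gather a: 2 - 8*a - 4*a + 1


(1) = 35*n^2 + 41*n + z*(-7*n - 4) + 12
(2) = 10*x + 40
(3) = 60*x^2 - 972*x + 192
(4) = -6*l^2 + l*(7*n + 21) - n^2 + 4*n + 45
(5) = 3 - 12*a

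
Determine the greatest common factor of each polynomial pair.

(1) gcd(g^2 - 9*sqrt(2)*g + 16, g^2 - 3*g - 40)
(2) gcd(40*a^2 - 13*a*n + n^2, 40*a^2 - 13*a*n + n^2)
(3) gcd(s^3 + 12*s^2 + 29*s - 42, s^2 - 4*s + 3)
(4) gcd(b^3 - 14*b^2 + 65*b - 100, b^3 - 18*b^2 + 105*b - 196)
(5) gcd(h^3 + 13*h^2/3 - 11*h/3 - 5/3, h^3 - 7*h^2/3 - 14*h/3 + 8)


(1) = gcd((g - 8*sqrt(2))*(g - sqrt(2)), (g - 8)*(g + 5)) = 1
(2) = 40*a^2 - 13*a*n + n^2
(3) = gcd((s - 1)*(s + 6)*(s + 7), (s - 3)*(s - 1)) = s - 1
(4) = gcd((b - 5)^2*(b - 4), (b - 7)^2*(b - 4)) = b - 4
(5) = gcd((h - 1)*(h + 1/3)*(h + 5), (h - 3)*(h - 4/3)*(h + 2)) = 1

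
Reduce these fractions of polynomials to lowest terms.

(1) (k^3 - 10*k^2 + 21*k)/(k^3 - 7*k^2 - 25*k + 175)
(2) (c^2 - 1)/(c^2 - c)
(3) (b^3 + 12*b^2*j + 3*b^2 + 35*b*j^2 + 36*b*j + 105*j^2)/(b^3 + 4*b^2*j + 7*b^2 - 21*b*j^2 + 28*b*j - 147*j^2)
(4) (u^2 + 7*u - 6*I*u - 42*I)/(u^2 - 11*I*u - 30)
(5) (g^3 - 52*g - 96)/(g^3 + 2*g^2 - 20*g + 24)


(1) = (k^2 - 3*k)/(k^2 - 25)
(2) = (c + 1)/c
(3) = (b^2 + 5*b*j + 3*b + 15*j)/(b^2 - 3*b*j + 7*b - 21*j)
(4) = (u + 7)/(u - 5*I)
(5) = (g^2 - 6*g - 16)/(g^2 - 4*g + 4)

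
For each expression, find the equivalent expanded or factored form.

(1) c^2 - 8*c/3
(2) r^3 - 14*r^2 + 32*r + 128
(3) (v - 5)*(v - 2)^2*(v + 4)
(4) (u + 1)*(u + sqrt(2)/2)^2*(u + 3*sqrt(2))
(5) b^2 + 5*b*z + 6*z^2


(1) = c*(c - 8/3)
(2) = (r - 8)^2*(r + 2)
(3) = v^4 - 5*v^3 - 12*v^2 + 76*v - 80
(4) = u^4 + u^3 + 4*sqrt(2)*u^3 + 4*sqrt(2)*u^2 + 13*u^2/2 + 3*sqrt(2)*u/2 + 13*u/2 + 3*sqrt(2)/2
(5) = (b + 2*z)*(b + 3*z)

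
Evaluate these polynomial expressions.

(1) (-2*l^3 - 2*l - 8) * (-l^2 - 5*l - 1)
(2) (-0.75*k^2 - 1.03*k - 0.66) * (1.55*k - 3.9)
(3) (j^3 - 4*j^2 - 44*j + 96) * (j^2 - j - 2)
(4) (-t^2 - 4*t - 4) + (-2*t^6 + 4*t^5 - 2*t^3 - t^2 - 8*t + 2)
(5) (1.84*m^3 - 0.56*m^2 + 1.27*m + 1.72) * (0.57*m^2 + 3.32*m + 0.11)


(1) = 2*l^5 + 10*l^4 + 4*l^3 + 18*l^2 + 42*l + 8
(2) = -1.1625*k^3 + 1.3285*k^2 + 2.994*k + 2.574
(3) = j^5 - 5*j^4 - 42*j^3 + 148*j^2 - 8*j - 192
(4) = -2*t^6 + 4*t^5 - 2*t^3 - 2*t^2 - 12*t - 2
(5) = 1.0488*m^5 + 5.7896*m^4 - 0.9329*m^3 + 5.1352*m^2 + 5.8501*m + 0.1892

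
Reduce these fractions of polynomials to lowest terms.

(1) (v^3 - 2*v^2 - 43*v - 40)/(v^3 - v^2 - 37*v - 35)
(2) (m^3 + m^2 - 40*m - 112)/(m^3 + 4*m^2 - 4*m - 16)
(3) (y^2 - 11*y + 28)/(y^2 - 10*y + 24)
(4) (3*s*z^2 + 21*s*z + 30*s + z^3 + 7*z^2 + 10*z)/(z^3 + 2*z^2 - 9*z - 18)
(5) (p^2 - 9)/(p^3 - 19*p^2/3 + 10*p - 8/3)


(1) = (v - 8)/(v - 7)
(2) = (m^2 - 3*m - 28)/(m^2 - 4)
(3) = (y - 7)/(y - 6)
(4) = (3*s*z + 15*s + z^2 + 5*z)/(z^2 - 9)
(5) = (3*p^2 - 27)/(3*p^3 - 19*p^2 + 30*p - 8)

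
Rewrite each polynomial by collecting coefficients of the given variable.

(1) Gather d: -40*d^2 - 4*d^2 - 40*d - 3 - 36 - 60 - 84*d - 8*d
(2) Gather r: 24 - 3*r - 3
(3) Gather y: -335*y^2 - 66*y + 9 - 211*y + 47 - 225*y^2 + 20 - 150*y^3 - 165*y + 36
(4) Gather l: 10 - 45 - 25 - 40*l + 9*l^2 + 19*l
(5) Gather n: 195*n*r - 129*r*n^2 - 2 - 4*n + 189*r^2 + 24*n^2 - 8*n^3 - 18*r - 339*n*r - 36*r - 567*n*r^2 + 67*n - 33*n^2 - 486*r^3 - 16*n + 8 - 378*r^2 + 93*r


(1) = -44*d^2 - 132*d - 99
(2) = 21 - 3*r
(3) = -150*y^3 - 560*y^2 - 442*y + 112
(4) = 9*l^2 - 21*l - 60
(5) = -8*n^3 + n^2*(-129*r - 9) + n*(-567*r^2 - 144*r + 47) - 486*r^3 - 189*r^2 + 39*r + 6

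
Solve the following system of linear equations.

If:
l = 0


Then:
l = 0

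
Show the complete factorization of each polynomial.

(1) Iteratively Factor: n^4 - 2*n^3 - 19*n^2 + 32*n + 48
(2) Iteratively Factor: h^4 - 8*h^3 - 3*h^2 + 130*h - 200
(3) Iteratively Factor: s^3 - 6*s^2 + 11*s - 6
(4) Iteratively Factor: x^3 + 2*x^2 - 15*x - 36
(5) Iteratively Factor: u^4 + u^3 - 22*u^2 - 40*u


(1) = (n + 4)*(n^3 - 6*n^2 + 5*n + 12) = (n - 4)*(n + 4)*(n^2 - 2*n - 3) = (n - 4)*(n + 1)*(n + 4)*(n - 3)
(2) = (h - 2)*(h^3 - 6*h^2 - 15*h + 100) = (h - 5)*(h - 2)*(h^2 - h - 20) = (h - 5)*(h - 2)*(h + 4)*(h - 5)
(3) = (s - 1)*(s^2 - 5*s + 6) = (s - 3)*(s - 1)*(s - 2)
(4) = (x + 3)*(x^2 - x - 12) = (x - 4)*(x + 3)*(x + 3)
(5) = (u + 4)*(u^3 - 3*u^2 - 10*u) = u*(u + 4)*(u^2 - 3*u - 10) = u*(u + 2)*(u + 4)*(u - 5)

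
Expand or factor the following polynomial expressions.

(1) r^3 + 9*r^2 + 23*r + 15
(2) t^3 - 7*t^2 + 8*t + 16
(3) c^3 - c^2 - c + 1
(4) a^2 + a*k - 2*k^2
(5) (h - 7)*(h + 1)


(1) = (r + 1)*(r + 3)*(r + 5)
(2) = (t - 4)^2*(t + 1)
(3) = (c - 1)^2*(c + 1)
(4) = (a - k)*(a + 2*k)
(5) = h^2 - 6*h - 7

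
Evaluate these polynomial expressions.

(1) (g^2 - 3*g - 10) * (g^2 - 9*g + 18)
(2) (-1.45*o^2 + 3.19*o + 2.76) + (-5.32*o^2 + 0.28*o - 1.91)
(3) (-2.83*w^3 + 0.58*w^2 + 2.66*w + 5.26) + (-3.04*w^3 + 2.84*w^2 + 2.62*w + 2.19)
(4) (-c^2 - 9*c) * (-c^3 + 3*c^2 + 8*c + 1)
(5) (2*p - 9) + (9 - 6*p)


(1) = g^4 - 12*g^3 + 35*g^2 + 36*g - 180
(2) = -6.77*o^2 + 3.47*o + 0.85
(3) = -5.87*w^3 + 3.42*w^2 + 5.28*w + 7.45
(4) = c^5 + 6*c^4 - 35*c^3 - 73*c^2 - 9*c
(5) = -4*p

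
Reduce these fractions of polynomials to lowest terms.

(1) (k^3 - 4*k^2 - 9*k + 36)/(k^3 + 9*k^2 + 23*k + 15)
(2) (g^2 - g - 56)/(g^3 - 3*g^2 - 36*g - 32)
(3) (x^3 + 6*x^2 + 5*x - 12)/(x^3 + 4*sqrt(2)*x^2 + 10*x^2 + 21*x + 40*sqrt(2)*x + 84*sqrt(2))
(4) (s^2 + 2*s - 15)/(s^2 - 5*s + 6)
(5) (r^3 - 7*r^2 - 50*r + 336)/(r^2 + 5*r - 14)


(1) = (k^2 - 7*k + 12)/(k^2 + 6*k + 5)
(2) = (g + 7)/(g^2 + 5*g + 4)
(3) = (x^2 + 3*x - 4)/(x^2 + x*(4*sqrt(2) + 7) + 28*sqrt(2))
(4) = (s + 5)/(s - 2)
(5) = (r^2 - 14*r + 48)/(r - 2)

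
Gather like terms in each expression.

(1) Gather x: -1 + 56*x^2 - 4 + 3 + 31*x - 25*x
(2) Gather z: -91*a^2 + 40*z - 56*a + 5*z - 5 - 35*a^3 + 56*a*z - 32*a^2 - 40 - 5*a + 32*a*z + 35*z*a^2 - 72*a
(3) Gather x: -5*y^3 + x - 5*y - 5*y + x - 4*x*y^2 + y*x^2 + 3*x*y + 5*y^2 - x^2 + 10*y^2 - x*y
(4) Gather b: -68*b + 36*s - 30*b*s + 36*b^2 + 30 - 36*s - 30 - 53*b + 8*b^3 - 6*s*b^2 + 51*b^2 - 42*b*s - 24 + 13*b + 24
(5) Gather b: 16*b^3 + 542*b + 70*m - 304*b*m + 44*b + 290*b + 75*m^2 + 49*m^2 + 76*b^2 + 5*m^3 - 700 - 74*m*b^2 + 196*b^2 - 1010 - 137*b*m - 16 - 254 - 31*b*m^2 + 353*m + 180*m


(1) = 56*x^2 + 6*x - 2
(2) = -35*a^3 - 123*a^2 - 133*a + z*(35*a^2 + 88*a + 45) - 45
(3) = x^2*(y - 1) + x*(-4*y^2 + 2*y + 2) - 5*y^3 + 15*y^2 - 10*y
(4) = 8*b^3 + b^2*(87 - 6*s) + b*(-72*s - 108)
(5) = 16*b^3 + b^2*(272 - 74*m) + b*(-31*m^2 - 441*m + 876) + 5*m^3 + 124*m^2 + 603*m - 1980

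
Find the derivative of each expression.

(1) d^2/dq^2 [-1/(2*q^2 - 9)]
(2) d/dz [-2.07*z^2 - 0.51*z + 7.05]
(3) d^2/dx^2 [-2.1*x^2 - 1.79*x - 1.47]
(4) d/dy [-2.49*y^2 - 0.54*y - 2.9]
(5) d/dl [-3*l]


(1) = 12*(-2*q^2 - 3)/(2*q^2 - 9)^3
(2) = -4.14*z - 0.51
(3) = -4.20000000000000
(4) = -4.98*y - 0.54
(5) = -3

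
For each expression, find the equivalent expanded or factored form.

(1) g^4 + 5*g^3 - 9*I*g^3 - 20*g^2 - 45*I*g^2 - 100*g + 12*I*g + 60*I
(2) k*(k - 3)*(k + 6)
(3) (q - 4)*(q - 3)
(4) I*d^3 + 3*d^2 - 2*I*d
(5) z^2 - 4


(1) = (g + 5)*(g - 6*I)*(g - 2*I)*(g - I)
(2) = k^3 + 3*k^2 - 18*k
(3) = q^2 - 7*q + 12
(4) = d*(d - 2*I)*(I*d + 1)
(5) = (z - 2)*(z + 2)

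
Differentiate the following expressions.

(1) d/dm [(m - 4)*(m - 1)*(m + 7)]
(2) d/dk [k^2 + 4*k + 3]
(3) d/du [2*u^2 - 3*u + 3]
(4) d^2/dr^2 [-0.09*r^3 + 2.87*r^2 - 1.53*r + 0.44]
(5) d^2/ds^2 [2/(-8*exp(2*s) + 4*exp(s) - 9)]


(1) = 3*m^2 + 4*m - 31
(2) = 2*k + 4
(3) = 4*u - 3
(4) = 5.74 - 0.54*r
(5) = 8*(-8*(4*exp(s) - 1)^2*exp(s) + (8*exp(s) - 1)*(8*exp(2*s) - 4*exp(s) + 9))*exp(s)/(8*exp(2*s) - 4*exp(s) + 9)^3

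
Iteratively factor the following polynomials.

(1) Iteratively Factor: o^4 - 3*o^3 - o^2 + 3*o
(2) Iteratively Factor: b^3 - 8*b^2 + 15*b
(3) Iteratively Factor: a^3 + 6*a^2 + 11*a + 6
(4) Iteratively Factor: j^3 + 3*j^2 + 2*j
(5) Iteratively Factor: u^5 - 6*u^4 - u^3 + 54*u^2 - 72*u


(1) = (o)*(o^3 - 3*o^2 - o + 3) = o*(o + 1)*(o^2 - 4*o + 3) = o*(o - 1)*(o + 1)*(o - 3)
(2) = (b - 5)*(b^2 - 3*b) = (b - 5)*(b - 3)*(b)
(3) = (a + 2)*(a^2 + 4*a + 3) = (a + 2)*(a + 3)*(a + 1)
(4) = (j + 2)*(j^2 + j) = j*(j + 2)*(j + 1)
(5) = (u - 4)*(u^4 - 2*u^3 - 9*u^2 + 18*u) = (u - 4)*(u - 2)*(u^3 - 9*u) = (u - 4)*(u - 2)*(u + 3)*(u^2 - 3*u) = (u - 4)*(u - 3)*(u - 2)*(u + 3)*(u)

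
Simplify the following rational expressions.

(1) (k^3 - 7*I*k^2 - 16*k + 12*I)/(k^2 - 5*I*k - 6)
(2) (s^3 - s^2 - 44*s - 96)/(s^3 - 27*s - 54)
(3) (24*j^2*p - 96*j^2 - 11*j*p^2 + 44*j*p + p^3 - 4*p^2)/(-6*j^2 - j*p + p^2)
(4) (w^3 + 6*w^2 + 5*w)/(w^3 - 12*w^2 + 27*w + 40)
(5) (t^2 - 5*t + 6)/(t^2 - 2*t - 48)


(1) = k - 2*I
(2) = (s^2 - 4*s - 32)/(s^2 - 3*s - 18)
(3) = (-8*j*p + 32*j + p^2 - 4*p)/(2*j + p)
(4) = (w^2 + 5*w)/(w^2 - 13*w + 40)
(5) = (t^2 - 5*t + 6)/(t^2 - 2*t - 48)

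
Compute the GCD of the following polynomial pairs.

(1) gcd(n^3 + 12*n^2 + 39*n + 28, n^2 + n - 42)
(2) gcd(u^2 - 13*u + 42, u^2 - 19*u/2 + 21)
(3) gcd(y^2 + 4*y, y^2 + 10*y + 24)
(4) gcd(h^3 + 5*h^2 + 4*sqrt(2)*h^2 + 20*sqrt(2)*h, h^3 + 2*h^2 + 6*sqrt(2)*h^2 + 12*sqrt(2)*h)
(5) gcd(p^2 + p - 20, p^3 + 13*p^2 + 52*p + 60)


(1) = n + 7
(2) = gcd((u - 7)*(u - 6), (u - 6)*(u - 7/2)) = u - 6
(3) = y + 4
(4) = gcd(h*(h + 5)*(h + 4*sqrt(2)), h*(h + 2)*(h + 6*sqrt(2))) = h
(5) = p + 5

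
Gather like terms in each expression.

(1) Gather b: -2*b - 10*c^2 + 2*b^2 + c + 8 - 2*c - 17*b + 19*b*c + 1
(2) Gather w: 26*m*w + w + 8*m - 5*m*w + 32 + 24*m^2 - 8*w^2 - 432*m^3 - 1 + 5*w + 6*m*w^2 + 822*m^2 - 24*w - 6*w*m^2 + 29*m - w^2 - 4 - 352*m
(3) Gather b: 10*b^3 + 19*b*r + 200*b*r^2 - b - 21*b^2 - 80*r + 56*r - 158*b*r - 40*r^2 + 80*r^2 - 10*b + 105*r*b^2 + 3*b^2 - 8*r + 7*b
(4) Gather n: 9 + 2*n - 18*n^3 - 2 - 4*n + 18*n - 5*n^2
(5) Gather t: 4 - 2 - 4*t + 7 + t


(1) = 2*b^2 + b*(19*c - 19) - 10*c^2 - c + 9
(2) = -432*m^3 + 846*m^2 - 315*m + w^2*(6*m - 9) + w*(-6*m^2 + 21*m - 18) + 27
(3) = 10*b^3 + b^2*(105*r - 18) + b*(200*r^2 - 139*r - 4) + 40*r^2 - 32*r
(4) = -18*n^3 - 5*n^2 + 16*n + 7
(5) = 9 - 3*t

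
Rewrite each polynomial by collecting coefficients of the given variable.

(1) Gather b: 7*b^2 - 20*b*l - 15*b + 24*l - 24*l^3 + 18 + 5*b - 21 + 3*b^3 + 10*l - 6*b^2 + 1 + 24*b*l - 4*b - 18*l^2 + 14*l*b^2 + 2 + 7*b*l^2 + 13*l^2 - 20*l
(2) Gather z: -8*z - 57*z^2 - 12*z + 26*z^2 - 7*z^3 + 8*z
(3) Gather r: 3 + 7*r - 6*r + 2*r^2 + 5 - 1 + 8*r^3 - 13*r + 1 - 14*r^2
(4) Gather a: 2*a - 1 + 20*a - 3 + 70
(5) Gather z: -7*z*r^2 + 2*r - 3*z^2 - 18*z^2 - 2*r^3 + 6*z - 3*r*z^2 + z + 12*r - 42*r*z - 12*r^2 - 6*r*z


(1) = 3*b^3 + b^2*(14*l + 1) + b*(7*l^2 + 4*l - 14) - 24*l^3 - 5*l^2 + 14*l
(2) = -7*z^3 - 31*z^2 - 12*z
(3) = 8*r^3 - 12*r^2 - 12*r + 8
(4) = 22*a + 66
(5) = -2*r^3 - 12*r^2 + 14*r + z^2*(-3*r - 21) + z*(-7*r^2 - 48*r + 7)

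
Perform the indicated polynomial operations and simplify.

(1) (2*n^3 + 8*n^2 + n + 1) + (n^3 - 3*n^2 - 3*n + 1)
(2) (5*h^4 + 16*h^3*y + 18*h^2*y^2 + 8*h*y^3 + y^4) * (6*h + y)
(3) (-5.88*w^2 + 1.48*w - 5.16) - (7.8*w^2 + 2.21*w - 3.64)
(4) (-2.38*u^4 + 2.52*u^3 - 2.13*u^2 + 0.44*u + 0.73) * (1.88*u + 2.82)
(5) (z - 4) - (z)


(1) = 3*n^3 + 5*n^2 - 2*n + 2
(2) = 30*h^5 + 101*h^4*y + 124*h^3*y^2 + 66*h^2*y^3 + 14*h*y^4 + y^5
(3) = -13.68*w^2 - 0.73*w - 1.52
(4) = -4.4744*u^5 - 1.974*u^4 + 3.102*u^3 - 5.1794*u^2 + 2.6132*u + 2.0586
(5) = -4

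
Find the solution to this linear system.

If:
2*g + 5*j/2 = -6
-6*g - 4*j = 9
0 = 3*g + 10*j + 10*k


Then:
g = 3/14
j = -18/7
k = 351/140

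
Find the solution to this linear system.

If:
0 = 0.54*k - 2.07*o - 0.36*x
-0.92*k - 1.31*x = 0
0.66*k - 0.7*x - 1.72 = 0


Then:
k = 1.49
o = 0.57
x = -1.05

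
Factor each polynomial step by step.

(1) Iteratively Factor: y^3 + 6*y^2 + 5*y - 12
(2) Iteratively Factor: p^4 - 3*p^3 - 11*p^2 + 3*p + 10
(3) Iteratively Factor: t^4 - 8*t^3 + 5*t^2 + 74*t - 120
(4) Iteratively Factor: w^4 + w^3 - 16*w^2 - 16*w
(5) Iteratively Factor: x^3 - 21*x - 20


(1) = (y + 4)*(y^2 + 2*y - 3) = (y - 1)*(y + 4)*(y + 3)
(2) = (p + 2)*(p^3 - 5*p^2 - p + 5) = (p - 1)*(p + 2)*(p^2 - 4*p - 5) = (p - 1)*(p + 1)*(p + 2)*(p - 5)
(3) = (t - 2)*(t^3 - 6*t^2 - 7*t + 60) = (t - 2)*(t + 3)*(t^2 - 9*t + 20) = (t - 5)*(t - 2)*(t + 3)*(t - 4)
(4) = (w + 1)*(w^3 - 16*w) = w*(w + 1)*(w^2 - 16) = w*(w + 1)*(w + 4)*(w - 4)
(5) = (x + 4)*(x^2 - 4*x - 5) = (x - 5)*(x + 4)*(x + 1)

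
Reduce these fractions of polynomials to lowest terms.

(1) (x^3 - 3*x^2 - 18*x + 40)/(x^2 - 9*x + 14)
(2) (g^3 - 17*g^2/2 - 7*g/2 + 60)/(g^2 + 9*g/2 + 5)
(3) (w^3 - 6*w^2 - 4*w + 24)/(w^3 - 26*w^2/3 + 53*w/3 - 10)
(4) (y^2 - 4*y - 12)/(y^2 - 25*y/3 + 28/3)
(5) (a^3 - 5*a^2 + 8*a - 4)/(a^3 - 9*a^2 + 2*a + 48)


(1) = (x^2 - x - 20)/(x - 7)
(2) = (g^2 - 11*g + 24)/(g + 2)
(3) = (3*w^2 - 12)/(3*w^2 - 8*w + 5)
(4) = (3*y^2 - 12*y - 36)/(3*y^2 - 25*y + 28)
(5) = (a^3 - 5*a^2 + 8*a - 4)/(a^3 - 9*a^2 + 2*a + 48)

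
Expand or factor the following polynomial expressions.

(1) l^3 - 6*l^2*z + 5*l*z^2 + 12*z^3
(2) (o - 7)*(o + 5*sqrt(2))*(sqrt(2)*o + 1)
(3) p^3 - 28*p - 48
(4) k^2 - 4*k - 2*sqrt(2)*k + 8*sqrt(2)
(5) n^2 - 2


(1) = (l - 4*z)*(l - 3*z)*(l + z)
(2) = sqrt(2)*o^3 - 7*sqrt(2)*o^2 + 11*o^2 - 77*o + 5*sqrt(2)*o - 35*sqrt(2)
(3) = (p - 6)*(p + 2)*(p + 4)
(4) = (k - 4)*(k - 2*sqrt(2))
(5) = (n - sqrt(2))*(n + sqrt(2))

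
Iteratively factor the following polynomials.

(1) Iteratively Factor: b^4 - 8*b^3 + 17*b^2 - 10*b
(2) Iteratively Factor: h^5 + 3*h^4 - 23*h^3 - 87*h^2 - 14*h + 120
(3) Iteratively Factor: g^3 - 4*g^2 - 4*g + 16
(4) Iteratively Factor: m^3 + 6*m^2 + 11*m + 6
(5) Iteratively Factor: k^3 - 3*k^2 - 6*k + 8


(1) = (b - 1)*(b^3 - 7*b^2 + 10*b) = (b - 5)*(b - 1)*(b^2 - 2*b) = (b - 5)*(b - 2)*(b - 1)*(b)
(2) = (h - 5)*(h^4 + 8*h^3 + 17*h^2 - 2*h - 24) = (h - 5)*(h + 3)*(h^3 + 5*h^2 + 2*h - 8) = (h - 5)*(h + 2)*(h + 3)*(h^2 + 3*h - 4) = (h - 5)*(h + 2)*(h + 3)*(h + 4)*(h - 1)
(3) = (g - 4)*(g^2 - 4) = (g - 4)*(g - 2)*(g + 2)
(4) = (m + 2)*(m^2 + 4*m + 3) = (m + 1)*(m + 2)*(m + 3)
(5) = (k + 2)*(k^2 - 5*k + 4) = (k - 1)*(k + 2)*(k - 4)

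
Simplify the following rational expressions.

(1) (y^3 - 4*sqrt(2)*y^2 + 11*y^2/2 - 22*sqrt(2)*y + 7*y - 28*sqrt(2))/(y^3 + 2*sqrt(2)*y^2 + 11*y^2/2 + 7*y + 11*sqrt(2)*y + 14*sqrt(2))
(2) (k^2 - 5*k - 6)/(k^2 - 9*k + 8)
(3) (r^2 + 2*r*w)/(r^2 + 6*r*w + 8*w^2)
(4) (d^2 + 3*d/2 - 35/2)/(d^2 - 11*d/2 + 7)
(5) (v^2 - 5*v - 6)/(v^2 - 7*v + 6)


(1) = (4*y - 16*sqrt(2))/(4*y + 8*sqrt(2))
(2) = (k^2 - 5*k - 6)/(k^2 - 9*k + 8)
(3) = r/(r + 4*w)
(4) = (d + 5)/(d - 2)
(5) = (v + 1)/(v - 1)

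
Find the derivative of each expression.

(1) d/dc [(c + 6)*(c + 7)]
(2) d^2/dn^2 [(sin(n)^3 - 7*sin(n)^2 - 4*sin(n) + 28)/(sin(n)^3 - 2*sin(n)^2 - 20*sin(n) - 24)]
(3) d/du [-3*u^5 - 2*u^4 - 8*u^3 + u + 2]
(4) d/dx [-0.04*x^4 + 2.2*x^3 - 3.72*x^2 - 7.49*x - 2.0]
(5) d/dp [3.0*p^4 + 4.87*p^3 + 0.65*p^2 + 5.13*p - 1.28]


(1) = 2*c + 13
(2) = (5*sin(n)^5 - 84*sin(n)^4 + 662*sin(n)^3 - 1748*sin(n)^2 + 984*sin(n) + 1936)/((sin(n) - 6)^3*(sin(n) + 2)^3)
(3) = -15*u^4 - 8*u^3 - 24*u^2 + 1
(4) = -0.16*x^3 + 6.6*x^2 - 7.44*x - 7.49
(5) = 12.0*p^3 + 14.61*p^2 + 1.3*p + 5.13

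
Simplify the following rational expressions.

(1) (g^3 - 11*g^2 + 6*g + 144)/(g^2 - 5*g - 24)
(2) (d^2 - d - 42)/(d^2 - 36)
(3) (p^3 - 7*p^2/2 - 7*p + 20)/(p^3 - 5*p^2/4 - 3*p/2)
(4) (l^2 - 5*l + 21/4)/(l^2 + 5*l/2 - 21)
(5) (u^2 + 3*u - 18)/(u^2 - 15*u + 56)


(1) = g - 6
(2) = (d - 7)/(d - 6)
(3) = (4*p^2 - 6*p - 40)/(4*p^2 + 3*p)
(4) = (2*l - 3)/(2*l + 12)
(5) = (u^2 + 3*u - 18)/(u^2 - 15*u + 56)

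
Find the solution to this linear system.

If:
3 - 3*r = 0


Then:
r = 1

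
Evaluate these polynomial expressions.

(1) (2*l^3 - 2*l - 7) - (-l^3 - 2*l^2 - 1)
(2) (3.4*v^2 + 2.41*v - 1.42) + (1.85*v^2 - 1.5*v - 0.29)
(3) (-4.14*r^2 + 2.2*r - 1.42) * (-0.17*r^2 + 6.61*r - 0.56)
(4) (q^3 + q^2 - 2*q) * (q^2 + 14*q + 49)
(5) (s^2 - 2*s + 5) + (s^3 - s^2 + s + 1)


(1) = 3*l^3 + 2*l^2 - 2*l - 6
(2) = 5.25*v^2 + 0.91*v - 1.71
(3) = 0.7038*r^4 - 27.7394*r^3 + 17.1018*r^2 - 10.6182*r + 0.7952
(4) = q^5 + 15*q^4 + 61*q^3 + 21*q^2 - 98*q
(5) = s^3 - s + 6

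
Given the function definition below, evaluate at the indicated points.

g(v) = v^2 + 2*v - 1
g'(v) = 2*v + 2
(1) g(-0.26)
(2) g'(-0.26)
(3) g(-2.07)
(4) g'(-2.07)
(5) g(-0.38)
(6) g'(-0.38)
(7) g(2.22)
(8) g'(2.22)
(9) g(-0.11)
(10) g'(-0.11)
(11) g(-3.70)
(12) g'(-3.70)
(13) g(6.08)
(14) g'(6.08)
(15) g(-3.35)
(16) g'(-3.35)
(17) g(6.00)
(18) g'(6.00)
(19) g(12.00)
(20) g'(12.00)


(1) = -1.45
(2) = 1.48
(3) = -0.86
(4) = -2.14
(5) = -1.62
(6) = 1.24
(7) = 8.37
(8) = 6.44
(9) = -1.21
(10) = 1.78
(11) = 5.29
(12) = -5.40
(13) = 48.13
(14) = 14.16
(15) = 3.52
(16) = -4.70
(17) = 47.00
(18) = 14.00
(19) = 167.00
(20) = 26.00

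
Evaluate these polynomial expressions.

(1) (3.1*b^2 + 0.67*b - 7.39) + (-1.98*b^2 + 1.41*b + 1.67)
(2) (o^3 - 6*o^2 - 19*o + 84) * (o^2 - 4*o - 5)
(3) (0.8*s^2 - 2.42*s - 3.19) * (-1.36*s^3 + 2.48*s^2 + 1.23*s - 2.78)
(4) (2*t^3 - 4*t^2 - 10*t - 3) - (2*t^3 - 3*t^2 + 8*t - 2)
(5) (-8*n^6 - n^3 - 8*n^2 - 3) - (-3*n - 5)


(1) = 1.12*b^2 + 2.08*b - 5.72
(2) = o^5 - 10*o^4 + 190*o^2 - 241*o - 420
(3) = -1.088*s^5 + 5.2752*s^4 - 0.6792*s^3 - 13.1118*s^2 + 2.8039*s + 8.8682
(4) = -t^2 - 18*t - 1
(5) = -8*n^6 - n^3 - 8*n^2 + 3*n + 2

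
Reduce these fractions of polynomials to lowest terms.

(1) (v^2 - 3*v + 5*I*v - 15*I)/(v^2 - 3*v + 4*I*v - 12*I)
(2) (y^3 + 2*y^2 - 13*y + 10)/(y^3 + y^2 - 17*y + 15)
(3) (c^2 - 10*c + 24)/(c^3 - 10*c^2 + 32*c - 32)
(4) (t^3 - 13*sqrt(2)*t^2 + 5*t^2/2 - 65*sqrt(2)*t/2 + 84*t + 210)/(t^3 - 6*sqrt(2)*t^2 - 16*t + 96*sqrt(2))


(1) = (v + 5*I)/(v + 4*I)
(2) = (y - 2)/(y - 3)
(3) = (c - 6)/(c^2 - 6*c + 8)
(4) = (2*t^2 + t*(5 - 14*sqrt(2)) - 35*sqrt(2))/(2*t^2 - 32)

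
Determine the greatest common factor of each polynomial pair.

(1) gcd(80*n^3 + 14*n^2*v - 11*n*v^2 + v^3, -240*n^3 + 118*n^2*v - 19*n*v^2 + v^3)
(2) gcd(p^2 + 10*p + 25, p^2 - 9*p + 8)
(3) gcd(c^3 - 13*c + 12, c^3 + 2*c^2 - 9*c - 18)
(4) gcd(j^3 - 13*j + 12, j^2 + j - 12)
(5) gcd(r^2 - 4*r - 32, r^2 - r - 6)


(1) = 40*n^2 - 13*n*v + v^2
(2) = 1
(3) = gcd((c - 3)*(c - 1)*(c + 4), (c - 3)*(c + 2)*(c + 3)) = c - 3
(4) = gcd((j - 3)*(j - 1)*(j + 4), (j - 3)*(j + 4)) = j^2 + j - 12
(5) = 1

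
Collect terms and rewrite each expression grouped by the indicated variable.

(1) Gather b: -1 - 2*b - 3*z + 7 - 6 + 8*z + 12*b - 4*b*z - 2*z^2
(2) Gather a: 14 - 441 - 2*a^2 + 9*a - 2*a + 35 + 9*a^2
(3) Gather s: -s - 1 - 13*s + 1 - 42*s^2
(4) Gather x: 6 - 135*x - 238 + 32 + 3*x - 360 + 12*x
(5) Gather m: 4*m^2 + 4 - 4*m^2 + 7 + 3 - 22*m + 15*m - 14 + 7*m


(1) = b*(10 - 4*z) - 2*z^2 + 5*z
(2) = 7*a^2 + 7*a - 392
(3) = -42*s^2 - 14*s
(4) = -120*x - 560
(5) = 0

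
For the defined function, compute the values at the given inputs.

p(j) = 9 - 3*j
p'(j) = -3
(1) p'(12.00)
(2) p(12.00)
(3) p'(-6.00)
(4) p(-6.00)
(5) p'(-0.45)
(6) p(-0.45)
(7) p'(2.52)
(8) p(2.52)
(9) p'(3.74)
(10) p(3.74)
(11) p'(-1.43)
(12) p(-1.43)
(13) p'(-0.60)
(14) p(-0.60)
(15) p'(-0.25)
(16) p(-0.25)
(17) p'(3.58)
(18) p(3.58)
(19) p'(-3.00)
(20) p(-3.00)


(1) = -3.00
(2) = -27.00
(3) = -3.00
(4) = 27.00
(5) = -3.00
(6) = 10.35
(7) = -3.00
(8) = 1.44
(9) = -3.00
(10) = -2.22
(11) = -3.00
(12) = 13.29
(13) = -3.00
(14) = 10.80
(15) = -3.00
(16) = 9.75
(17) = -3.00
(18) = -1.74
(19) = -3.00
(20) = 18.00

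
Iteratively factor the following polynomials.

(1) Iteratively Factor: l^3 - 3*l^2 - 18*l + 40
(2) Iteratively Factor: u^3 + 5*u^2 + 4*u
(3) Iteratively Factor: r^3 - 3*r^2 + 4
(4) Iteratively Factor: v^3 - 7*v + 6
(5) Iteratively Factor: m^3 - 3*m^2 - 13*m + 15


(1) = (l + 4)*(l^2 - 7*l + 10) = (l - 2)*(l + 4)*(l - 5)
(2) = (u + 4)*(u^2 + u) = (u + 1)*(u + 4)*(u)
(3) = (r + 1)*(r^2 - 4*r + 4) = (r - 2)*(r + 1)*(r - 2)
(4) = (v - 1)*(v^2 + v - 6) = (v - 2)*(v - 1)*(v + 3)
(5) = (m + 3)*(m^2 - 6*m + 5) = (m - 5)*(m + 3)*(m - 1)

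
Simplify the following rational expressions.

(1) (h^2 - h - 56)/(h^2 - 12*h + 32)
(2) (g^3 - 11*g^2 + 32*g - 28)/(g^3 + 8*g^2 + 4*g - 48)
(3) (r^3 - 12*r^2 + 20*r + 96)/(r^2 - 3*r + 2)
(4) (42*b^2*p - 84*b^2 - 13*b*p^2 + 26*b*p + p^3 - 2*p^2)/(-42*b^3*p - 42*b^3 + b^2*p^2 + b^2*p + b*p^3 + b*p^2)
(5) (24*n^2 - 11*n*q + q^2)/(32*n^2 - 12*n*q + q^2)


(1) = (h + 7)/(h - 4)
(2) = (g^2 - 9*g + 14)/(g^2 + 10*g + 24)
(3) = (r^3 - 12*r^2 + 20*r + 96)/(r^2 - 3*r + 2)
(4) = (-7*b*p + 14*b + p^2 - 2*p)/(7*b^2*p + 7*b^2 + b*p^2 + b*p)
(5) = (-3*n + q)/(-4*n + q)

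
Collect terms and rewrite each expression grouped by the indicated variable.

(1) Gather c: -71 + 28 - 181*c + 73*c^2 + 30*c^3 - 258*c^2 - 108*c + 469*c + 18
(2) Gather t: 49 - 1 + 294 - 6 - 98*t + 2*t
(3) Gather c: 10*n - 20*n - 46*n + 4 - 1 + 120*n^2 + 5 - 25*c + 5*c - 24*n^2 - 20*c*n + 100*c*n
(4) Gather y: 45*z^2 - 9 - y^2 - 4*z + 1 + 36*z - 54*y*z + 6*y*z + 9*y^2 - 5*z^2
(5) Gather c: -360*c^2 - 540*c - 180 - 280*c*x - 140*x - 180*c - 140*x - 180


(1) = 30*c^3 - 185*c^2 + 180*c - 25
(2) = 336 - 96*t
(3) = c*(80*n - 20) + 96*n^2 - 56*n + 8
(4) = 8*y^2 - 48*y*z + 40*z^2 + 32*z - 8
(5) = -360*c^2 + c*(-280*x - 720) - 280*x - 360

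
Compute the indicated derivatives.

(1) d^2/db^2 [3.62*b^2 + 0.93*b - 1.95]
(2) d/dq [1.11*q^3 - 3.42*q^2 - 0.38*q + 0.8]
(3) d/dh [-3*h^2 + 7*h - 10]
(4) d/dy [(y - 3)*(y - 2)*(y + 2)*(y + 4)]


(1) = 7.24000000000000
(2) = 3.33*q^2 - 6.84*q - 0.38
(3) = 7 - 6*h
(4) = 4*y^3 + 3*y^2 - 32*y - 4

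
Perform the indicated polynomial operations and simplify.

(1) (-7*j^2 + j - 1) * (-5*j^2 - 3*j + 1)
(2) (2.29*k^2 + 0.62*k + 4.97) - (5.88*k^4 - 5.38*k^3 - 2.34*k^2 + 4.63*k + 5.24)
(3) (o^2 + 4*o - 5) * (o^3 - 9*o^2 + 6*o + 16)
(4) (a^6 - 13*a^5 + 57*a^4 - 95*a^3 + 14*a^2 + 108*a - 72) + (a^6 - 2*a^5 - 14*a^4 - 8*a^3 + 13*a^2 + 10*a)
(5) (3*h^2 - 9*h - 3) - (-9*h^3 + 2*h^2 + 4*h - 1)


(1) = 35*j^4 + 16*j^3 - 5*j^2 + 4*j - 1
(2) = -5.88*k^4 + 5.38*k^3 + 4.63*k^2 - 4.01*k - 0.27
(3) = o^5 - 5*o^4 - 35*o^3 + 85*o^2 + 34*o - 80
(4) = 2*a^6 - 15*a^5 + 43*a^4 - 103*a^3 + 27*a^2 + 118*a - 72
(5) = 9*h^3 + h^2 - 13*h - 2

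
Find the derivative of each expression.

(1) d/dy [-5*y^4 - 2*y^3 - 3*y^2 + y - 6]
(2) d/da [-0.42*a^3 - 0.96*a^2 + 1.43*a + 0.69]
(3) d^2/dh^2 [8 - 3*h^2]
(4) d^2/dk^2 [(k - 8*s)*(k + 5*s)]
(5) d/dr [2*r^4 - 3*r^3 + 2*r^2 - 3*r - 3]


(1) = -20*y^3 - 6*y^2 - 6*y + 1
(2) = -1.26*a^2 - 1.92*a + 1.43
(3) = -6
(4) = 2
(5) = 8*r^3 - 9*r^2 + 4*r - 3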